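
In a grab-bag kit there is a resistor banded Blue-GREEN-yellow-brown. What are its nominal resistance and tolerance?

650000 Ω ±1%

Blue → 6 (first significant figure)
Green → 5 (second significant figure)
Yellow → ×10^4 multiplier
Brown → ±1% tolerance
65 × 10000 = 650000 Ω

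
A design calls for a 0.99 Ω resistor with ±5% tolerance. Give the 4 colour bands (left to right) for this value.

white, white, silver, gold

0.99 Ω = 99 × 10^-2.
9 → white
9 → white
Multiplier 10^-2 → silver.
±5% tolerance → gold.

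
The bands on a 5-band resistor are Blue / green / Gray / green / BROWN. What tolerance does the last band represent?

The last band, brown, is the tolerance band.
Brown corresponds to ±1%.

±1%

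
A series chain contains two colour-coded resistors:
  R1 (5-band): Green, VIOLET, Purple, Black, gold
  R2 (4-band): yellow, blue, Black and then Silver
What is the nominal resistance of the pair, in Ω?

R1: green, violet, violet → 577; black ×1 → 577 Ω.
R2: yellow, blue → 46; black ×1 → 46 Ω.
Series: 577 + 46 = 623 Ω.

623 Ω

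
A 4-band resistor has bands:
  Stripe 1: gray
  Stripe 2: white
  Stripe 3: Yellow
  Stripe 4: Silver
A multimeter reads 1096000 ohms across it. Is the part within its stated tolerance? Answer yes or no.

no

Grey → 8 (first significant figure)
White → 9 (second significant figure)
Yellow → ×10^4 multiplier
Silver → ±10% tolerance
89 × 10000 = 890000 Ω
Allowed range: 801000 Ω to 979000 Ω.
1096000 ohms lies outside that range.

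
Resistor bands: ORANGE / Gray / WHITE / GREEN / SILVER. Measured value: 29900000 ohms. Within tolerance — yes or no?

Orange → 3 (first significant figure)
Grey → 8 (second significant figure)
White → 9 (third significant figure)
Green → ×10^5 multiplier
Silver → ±10% tolerance
389 × 100000 = 38900000 Ω
Allowed range: 35010000 Ω to 42790000 Ω.
29900000 ohms lies outside that range.

no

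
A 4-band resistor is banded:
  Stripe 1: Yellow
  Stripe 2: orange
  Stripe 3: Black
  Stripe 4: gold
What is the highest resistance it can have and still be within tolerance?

45.15 Ω

Yellow → 4 (first significant figure)
Orange → 3 (second significant figure)
Black → ×1 multiplier
Gold → ±5% tolerance
43 × 1 = 43 Ω
Highest = 43 × (1 + 5/100) = 45.15 Ω.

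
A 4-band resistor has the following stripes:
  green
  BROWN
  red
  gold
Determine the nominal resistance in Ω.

5100 Ω

Green → 5 (first significant figure)
Brown → 1 (second significant figure)
Red → ×10^2 multiplier
51 × 100 = 5100 Ω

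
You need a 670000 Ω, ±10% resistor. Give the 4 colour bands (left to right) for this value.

blue, violet, yellow, silver

670000 Ω = 67 × 10^4.
6 → blue
7 → violet
Multiplier 10^4 → yellow.
±10% tolerance → silver.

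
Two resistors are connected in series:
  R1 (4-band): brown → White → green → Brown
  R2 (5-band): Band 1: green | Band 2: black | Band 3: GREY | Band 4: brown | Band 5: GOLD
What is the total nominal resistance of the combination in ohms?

1905080 Ω

R1: brown, white → 19; green ×10^5 → 1900000 Ω.
R2: green, black, grey → 508; brown ×10 → 5080 Ω.
Series: 1900000 + 5080 = 1905080 Ω.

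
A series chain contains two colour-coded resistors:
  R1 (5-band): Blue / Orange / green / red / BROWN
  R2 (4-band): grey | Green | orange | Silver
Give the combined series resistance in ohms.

R1: blue, orange, green → 635; red ×10^2 → 63500 Ω.
R2: grey, green → 85; orange ×10^3 → 85000 Ω.
Series: 63500 + 85000 = 148500 Ω.

148500 Ω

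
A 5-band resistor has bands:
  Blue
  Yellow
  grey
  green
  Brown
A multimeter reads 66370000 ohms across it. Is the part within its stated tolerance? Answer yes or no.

Blue → 6 (first significant figure)
Yellow → 4 (second significant figure)
Grey → 8 (third significant figure)
Green → ×10^5 multiplier
Brown → ±1% tolerance
648 × 100000 = 64800000 Ω
Allowed range: 64152000 Ω to 65448000 Ω.
66370000 ohms lies outside that range.

no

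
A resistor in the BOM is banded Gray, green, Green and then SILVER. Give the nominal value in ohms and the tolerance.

Grey → 8 (first significant figure)
Green → 5 (second significant figure)
Green → ×10^5 multiplier
Silver → ±10% tolerance
85 × 100000 = 8500000 Ω

8500000 Ω ±10%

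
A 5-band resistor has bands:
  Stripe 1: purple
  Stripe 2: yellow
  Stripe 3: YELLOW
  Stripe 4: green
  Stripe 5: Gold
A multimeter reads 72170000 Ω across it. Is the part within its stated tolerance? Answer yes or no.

Violet → 7 (first significant figure)
Yellow → 4 (second significant figure)
Yellow → 4 (third significant figure)
Green → ×10^5 multiplier
Gold → ±5% tolerance
744 × 100000 = 74400000 Ω
Allowed range: 70680000 Ω to 78120000 Ω.
72170000 Ω lies inside that range.

yes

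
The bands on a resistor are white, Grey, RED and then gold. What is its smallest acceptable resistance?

White → 9 (first significant figure)
Grey → 8 (second significant figure)
Red → ×10^2 multiplier
Gold → ±5% tolerance
98 × 100 = 9800 Ω
Smallest = 9800 × (1 − 5/100) = 9310 Ω.

9310 Ω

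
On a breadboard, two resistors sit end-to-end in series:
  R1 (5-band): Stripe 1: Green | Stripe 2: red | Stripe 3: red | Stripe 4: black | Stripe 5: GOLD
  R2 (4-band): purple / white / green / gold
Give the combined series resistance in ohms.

R1: green, red, red → 522; black ×1 → 522 Ω.
R2: violet, white → 79; green ×10^5 → 7900000 Ω.
Series: 522 + 7900000 = 7900522 Ω.

7900522 Ω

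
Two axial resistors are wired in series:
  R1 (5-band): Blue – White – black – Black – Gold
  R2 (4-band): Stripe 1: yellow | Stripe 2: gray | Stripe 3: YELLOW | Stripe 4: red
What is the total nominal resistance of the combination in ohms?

480690 Ω

R1: blue, white, black → 690; black ×1 → 690 Ω.
R2: yellow, grey → 48; yellow ×10^4 → 480000 Ω.
Series: 690 + 480000 = 480690 Ω.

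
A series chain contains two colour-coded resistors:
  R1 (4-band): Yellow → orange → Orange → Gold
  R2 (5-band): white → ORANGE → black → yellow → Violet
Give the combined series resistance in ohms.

9343000 Ω

R1: yellow, orange → 43; orange ×10^3 → 43000 Ω.
R2: white, orange, black → 930; yellow ×10^4 → 9300000 Ω.
Series: 43000 + 9300000 = 9343000 Ω.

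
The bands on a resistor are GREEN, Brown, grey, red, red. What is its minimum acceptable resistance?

Green → 5 (first significant figure)
Brown → 1 (second significant figure)
Grey → 8 (third significant figure)
Red → ×10^2 multiplier
Red → ±2% tolerance
518 × 100 = 51800 Ω
Minimum = 51800 × (1 − 2/100) = 50764 Ω.

50764 Ω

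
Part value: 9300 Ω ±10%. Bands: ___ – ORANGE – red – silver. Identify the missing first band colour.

white

9300 Ω = 93 × 10^2.
The first band gives digit 9 of the significand, and 9 is white.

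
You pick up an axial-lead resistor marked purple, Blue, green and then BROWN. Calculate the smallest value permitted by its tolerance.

Violet → 7 (first significant figure)
Blue → 6 (second significant figure)
Green → ×10^5 multiplier
Brown → ±1% tolerance
76 × 100000 = 7600000 Ω
Smallest = 7600000 × (1 − 1/100) = 7524000 Ω.

7524000 Ω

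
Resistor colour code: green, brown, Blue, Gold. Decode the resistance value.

51000000 Ω

Green → 5 (first significant figure)
Brown → 1 (second significant figure)
Blue → ×10^6 multiplier
51 × 1000000 = 51000000 Ω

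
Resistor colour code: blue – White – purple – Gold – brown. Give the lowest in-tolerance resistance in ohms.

69.003 Ω

Blue → 6 (first significant figure)
White → 9 (second significant figure)
Violet → 7 (third significant figure)
Gold → ×0.1 multiplier
Brown → ±1% tolerance
697 × 0.1 = 69.7 Ω
Lowest = 69.7 × (1 − 1/100) = 69.003 Ω.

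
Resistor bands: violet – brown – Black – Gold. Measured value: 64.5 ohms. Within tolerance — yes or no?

no

Violet → 7 (first significant figure)
Brown → 1 (second significant figure)
Black → ×1 multiplier
Gold → ±5% tolerance
71 × 1 = 71 Ω
Allowed range: 67.45 Ω to 74.55 Ω.
64.5 ohms lies outside that range.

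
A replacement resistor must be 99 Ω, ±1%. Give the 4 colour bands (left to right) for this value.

white, white, black, brown

99 Ω = 99 × 10^0.
9 → white
9 → white
Multiplier 10^0 → black.
±1% tolerance → brown.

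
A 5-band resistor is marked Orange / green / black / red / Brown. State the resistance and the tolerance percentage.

Orange → 3 (first significant figure)
Green → 5 (second significant figure)
Black → 0 (third significant figure)
Red → ×10^2 multiplier
Brown → ±1% tolerance
350 × 100 = 35000 Ω

35000 Ω ±1%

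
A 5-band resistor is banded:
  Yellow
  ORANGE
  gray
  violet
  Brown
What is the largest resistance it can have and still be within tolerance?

4423800000 Ω

Yellow → 4 (first significant figure)
Orange → 3 (second significant figure)
Grey → 8 (third significant figure)
Violet → ×10^7 multiplier
Brown → ±1% tolerance
438 × 10000000 = 4380000000 Ω
Largest = 4380000000 × (1 + 1/100) = 4423800000 Ω.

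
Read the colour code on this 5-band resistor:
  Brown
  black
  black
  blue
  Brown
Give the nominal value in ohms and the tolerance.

Brown → 1 (first significant figure)
Black → 0 (second significant figure)
Black → 0 (third significant figure)
Blue → ×10^6 multiplier
Brown → ±1% tolerance
100 × 1000000 = 100000000 Ω

100000000 Ω ±1%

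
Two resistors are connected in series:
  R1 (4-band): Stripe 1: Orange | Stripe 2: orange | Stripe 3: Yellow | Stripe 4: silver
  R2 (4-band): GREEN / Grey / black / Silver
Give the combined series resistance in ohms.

330058 Ω

R1: orange, orange → 33; yellow ×10^4 → 330000 Ω.
R2: green, grey → 58; black ×1 → 58 Ω.
Series: 330000 + 58 = 330058 Ω.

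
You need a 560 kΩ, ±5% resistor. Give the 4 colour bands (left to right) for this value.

green, blue, yellow, gold

560000 Ω = 56 × 10^4.
5 → green
6 → blue
Multiplier 10^4 → yellow.
±5% tolerance → gold.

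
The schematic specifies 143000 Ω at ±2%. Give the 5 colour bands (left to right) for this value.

brown, yellow, orange, orange, red

143000 Ω = 143 × 10^3.
1 → brown
4 → yellow
3 → orange
Multiplier 10^3 → orange.
±2% tolerance → red.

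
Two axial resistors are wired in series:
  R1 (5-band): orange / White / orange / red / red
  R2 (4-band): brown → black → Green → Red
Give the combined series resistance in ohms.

R1: orange, white, orange → 393; red ×10^2 → 39300 Ω.
R2: brown, black → 10; green ×10^5 → 1000000 Ω.
Series: 39300 + 1000000 = 1039300 Ω.

1039300 Ω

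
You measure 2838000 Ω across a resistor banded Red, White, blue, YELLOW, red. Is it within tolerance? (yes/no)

no

Red → 2 (first significant figure)
White → 9 (second significant figure)
Blue → 6 (third significant figure)
Yellow → ×10^4 multiplier
Red → ±2% tolerance
296 × 10000 = 2960000 Ω
Allowed range: 2900800 Ω to 3019200 Ω.
2838000 Ω lies outside that range.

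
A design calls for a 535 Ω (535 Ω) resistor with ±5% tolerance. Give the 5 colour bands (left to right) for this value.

535 Ω = 535 × 10^0.
5 → green
3 → orange
5 → green
Multiplier 10^0 → black.
±5% tolerance → gold.

green, orange, green, black, gold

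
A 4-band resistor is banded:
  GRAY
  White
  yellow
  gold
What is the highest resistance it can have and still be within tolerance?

934500 Ω

Grey → 8 (first significant figure)
White → 9 (second significant figure)
Yellow → ×10^4 multiplier
Gold → ±5% tolerance
89 × 10000 = 890000 Ω
Highest = 890000 × (1 + 5/100) = 934500 Ω.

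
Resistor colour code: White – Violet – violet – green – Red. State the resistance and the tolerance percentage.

White → 9 (first significant figure)
Violet → 7 (second significant figure)
Violet → 7 (third significant figure)
Green → ×10^5 multiplier
Red → ±2% tolerance
977 × 100000 = 97700000 Ω

97700000 Ω ±2%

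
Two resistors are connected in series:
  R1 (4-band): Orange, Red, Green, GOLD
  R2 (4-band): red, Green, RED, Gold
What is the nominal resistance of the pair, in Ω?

R1: orange, red → 32; green ×10^5 → 3200000 Ω.
R2: red, green → 25; red ×10^2 → 2500 Ω.
Series: 3200000 + 2500 = 3202500 Ω.

3202500 Ω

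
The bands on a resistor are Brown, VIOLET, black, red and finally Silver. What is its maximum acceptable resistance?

Brown → 1 (first significant figure)
Violet → 7 (second significant figure)
Black → 0 (third significant figure)
Red → ×10^2 multiplier
Silver → ±10% tolerance
170 × 100 = 17000 Ω
Maximum = 17000 × (1 + 10/100) = 18700 Ω.

18700 Ω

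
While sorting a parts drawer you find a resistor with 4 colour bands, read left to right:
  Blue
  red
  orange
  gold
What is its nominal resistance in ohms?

62000 Ω

Blue → 6 (first significant figure)
Red → 2 (second significant figure)
Orange → ×10^3 multiplier
62 × 1000 = 62000 Ω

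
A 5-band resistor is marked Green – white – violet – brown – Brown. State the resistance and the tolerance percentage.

5970 Ω ±1%

Green → 5 (first significant figure)
White → 9 (second significant figure)
Violet → 7 (third significant figure)
Brown → ×10 multiplier
Brown → ±1% tolerance
597 × 10 = 5970 Ω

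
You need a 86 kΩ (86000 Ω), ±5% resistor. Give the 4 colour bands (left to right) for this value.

86000 Ω = 86 × 10^3.
8 → grey
6 → blue
Multiplier 10^3 → orange.
±5% tolerance → gold.

grey, blue, orange, gold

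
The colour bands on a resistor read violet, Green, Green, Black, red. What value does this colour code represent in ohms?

755 Ω

Violet → 7 (first significant figure)
Green → 5 (second significant figure)
Green → 5 (third significant figure)
Black → ×1 multiplier
755 × 1 = 755 Ω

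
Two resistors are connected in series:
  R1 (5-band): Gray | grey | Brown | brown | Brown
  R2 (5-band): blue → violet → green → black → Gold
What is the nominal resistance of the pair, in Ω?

9485 Ω

R1: grey, grey, brown → 881; brown ×10 → 8810 Ω.
R2: blue, violet, green → 675; black ×1 → 675 Ω.
Series: 8810 + 675 = 9485 Ω.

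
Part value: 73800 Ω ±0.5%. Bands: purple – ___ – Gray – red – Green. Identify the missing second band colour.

73800 Ω = 738 × 10^2.
The second band gives digit 3 of the significand, and 3 is orange.

orange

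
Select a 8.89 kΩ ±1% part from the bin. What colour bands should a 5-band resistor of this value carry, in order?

grey, grey, white, brown, brown

8890 Ω = 889 × 10^1.
8 → grey
8 → grey
9 → white
Multiplier 10^1 → brown.
±1% tolerance → brown.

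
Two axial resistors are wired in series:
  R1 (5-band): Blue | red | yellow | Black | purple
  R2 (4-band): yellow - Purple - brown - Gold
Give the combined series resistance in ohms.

R1: blue, red, yellow → 624; black ×1 → 624 Ω.
R2: yellow, violet → 47; brown ×10 → 470 Ω.
Series: 624 + 470 = 1094 Ω.

1094 Ω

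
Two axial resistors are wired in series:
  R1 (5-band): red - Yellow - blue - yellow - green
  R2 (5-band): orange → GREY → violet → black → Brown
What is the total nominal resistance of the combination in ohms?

R1: red, yellow, blue → 246; yellow ×10^4 → 2460000 Ω.
R2: orange, grey, violet → 387; black ×1 → 387 Ω.
Series: 2460000 + 387 = 2460387 Ω.

2460387 Ω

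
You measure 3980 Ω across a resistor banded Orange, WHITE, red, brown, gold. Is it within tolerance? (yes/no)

yes

Orange → 3 (first significant figure)
White → 9 (second significant figure)
Red → 2 (third significant figure)
Brown → ×10 multiplier
Gold → ±5% tolerance
392 × 10 = 3920 Ω
Allowed range: 3724 Ω to 4116 Ω.
3980 Ω lies inside that range.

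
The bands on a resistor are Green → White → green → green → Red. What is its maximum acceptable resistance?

Green → 5 (first significant figure)
White → 9 (second significant figure)
Green → 5 (third significant figure)
Green → ×10^5 multiplier
Red → ±2% tolerance
595 × 100000 = 59500000 Ω
Maximum = 59500000 × (1 + 2/100) = 60690000 Ω.

60690000 Ω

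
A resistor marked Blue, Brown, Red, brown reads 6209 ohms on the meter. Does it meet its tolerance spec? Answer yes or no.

Blue → 6 (first significant figure)
Brown → 1 (second significant figure)
Red → ×10^2 multiplier
Brown → ±1% tolerance
61 × 100 = 6100 Ω
Allowed range: 6039 Ω to 6161 Ω.
6209 ohms lies outside that range.

no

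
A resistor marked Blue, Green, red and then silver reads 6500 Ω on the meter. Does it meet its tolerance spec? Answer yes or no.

yes

Blue → 6 (first significant figure)
Green → 5 (second significant figure)
Red → ×10^2 multiplier
Silver → ±10% tolerance
65 × 100 = 6500 Ω
Allowed range: 5850 Ω to 7150 Ω.
6500 Ω lies inside that range.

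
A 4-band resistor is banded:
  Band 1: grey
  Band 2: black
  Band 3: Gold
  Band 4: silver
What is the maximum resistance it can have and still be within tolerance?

8.8 Ω

Grey → 8 (first significant figure)
Black → 0 (second significant figure)
Gold → ×0.1 multiplier
Silver → ±10% tolerance
80 × 0.1 = 8 Ω
Maximum = 8 × (1 + 10/100) = 8.8 Ω.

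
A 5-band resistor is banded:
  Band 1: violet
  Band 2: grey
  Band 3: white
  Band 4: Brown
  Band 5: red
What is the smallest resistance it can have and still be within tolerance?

7732.2 Ω

Violet → 7 (first significant figure)
Grey → 8 (second significant figure)
White → 9 (third significant figure)
Brown → ×10 multiplier
Red → ±2% tolerance
789 × 10 = 7890 Ω
Smallest = 7890 × (1 − 2/100) = 7732.2 Ω.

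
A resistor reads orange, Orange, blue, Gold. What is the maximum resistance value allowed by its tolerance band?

Orange → 3 (first significant figure)
Orange → 3 (second significant figure)
Blue → ×10^6 multiplier
Gold → ±5% tolerance
33 × 1000000 = 33000000 Ω
Maximum = 33000000 × (1 + 5/100) = 34650000 Ω.

34650000 Ω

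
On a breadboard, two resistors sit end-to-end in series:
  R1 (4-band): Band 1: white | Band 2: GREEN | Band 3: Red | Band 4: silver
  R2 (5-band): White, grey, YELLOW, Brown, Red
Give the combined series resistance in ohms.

19340 Ω

R1: white, green → 95; red ×10^2 → 9500 Ω.
R2: white, grey, yellow → 984; brown ×10 → 9840 Ω.
Series: 9500 + 9840 = 19340 Ω.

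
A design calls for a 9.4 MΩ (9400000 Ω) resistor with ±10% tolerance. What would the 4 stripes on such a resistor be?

white, yellow, green, silver

9400000 Ω = 94 × 10^5.
9 → white
4 → yellow
Multiplier 10^5 → green.
±10% tolerance → silver.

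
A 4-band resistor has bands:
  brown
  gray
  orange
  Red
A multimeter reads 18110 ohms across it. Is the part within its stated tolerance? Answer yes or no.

Brown → 1 (first significant figure)
Grey → 8 (second significant figure)
Orange → ×10^3 multiplier
Red → ±2% tolerance
18 × 1000 = 18000 Ω
Allowed range: 17640 Ω to 18360 Ω.
18110 ohms lies inside that range.

yes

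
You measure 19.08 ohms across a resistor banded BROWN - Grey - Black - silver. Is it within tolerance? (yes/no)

yes

Brown → 1 (first significant figure)
Grey → 8 (second significant figure)
Black → ×1 multiplier
Silver → ±10% tolerance
18 × 1 = 18 Ω
Allowed range: 16.2 Ω to 19.8 Ω.
19.08 ohms lies inside that range.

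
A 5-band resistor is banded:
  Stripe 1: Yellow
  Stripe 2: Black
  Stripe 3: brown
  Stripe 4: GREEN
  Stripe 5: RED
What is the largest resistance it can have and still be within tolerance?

40902000 Ω

Yellow → 4 (first significant figure)
Black → 0 (second significant figure)
Brown → 1 (third significant figure)
Green → ×10^5 multiplier
Red → ±2% tolerance
401 × 100000 = 40100000 Ω
Largest = 40100000 × (1 + 2/100) = 40902000 Ω.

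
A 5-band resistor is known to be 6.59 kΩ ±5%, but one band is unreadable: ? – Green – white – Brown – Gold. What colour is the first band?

6590 Ω = 659 × 10^1.
The first band gives digit 6 of the significand, and 6 is blue.

blue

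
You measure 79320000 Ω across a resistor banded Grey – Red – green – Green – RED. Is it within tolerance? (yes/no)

no

Grey → 8 (first significant figure)
Red → 2 (second significant figure)
Green → 5 (third significant figure)
Green → ×10^5 multiplier
Red → ±2% tolerance
825 × 100000 = 82500000 Ω
Allowed range: 80850000 Ω to 84150000 Ω.
79320000 Ω lies outside that range.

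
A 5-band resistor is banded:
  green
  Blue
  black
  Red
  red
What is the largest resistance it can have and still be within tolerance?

57120 Ω

Green → 5 (first significant figure)
Blue → 6 (second significant figure)
Black → 0 (third significant figure)
Red → ×10^2 multiplier
Red → ±2% tolerance
560 × 100 = 56000 Ω
Largest = 56000 × (1 + 2/100) = 57120 Ω.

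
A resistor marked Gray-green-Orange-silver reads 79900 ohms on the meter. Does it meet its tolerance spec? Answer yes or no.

yes

Grey → 8 (first significant figure)
Green → 5 (second significant figure)
Orange → ×10^3 multiplier
Silver → ±10% tolerance
85 × 1000 = 85000 Ω
Allowed range: 76500 Ω to 93500 Ω.
79900 ohms lies inside that range.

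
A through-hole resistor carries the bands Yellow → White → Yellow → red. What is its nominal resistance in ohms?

490000 Ω

Yellow → 4 (first significant figure)
White → 9 (second significant figure)
Yellow → ×10^4 multiplier
49 × 10000 = 490000 Ω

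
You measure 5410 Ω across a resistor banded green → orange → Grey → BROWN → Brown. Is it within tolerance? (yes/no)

yes

Green → 5 (first significant figure)
Orange → 3 (second significant figure)
Grey → 8 (third significant figure)
Brown → ×10 multiplier
Brown → ±1% tolerance
538 × 10 = 5380 Ω
Allowed range: 5326.2 Ω to 5433.8 Ω.
5410 Ω lies inside that range.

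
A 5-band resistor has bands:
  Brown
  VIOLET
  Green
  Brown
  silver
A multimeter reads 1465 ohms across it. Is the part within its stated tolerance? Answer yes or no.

no

Brown → 1 (first significant figure)
Violet → 7 (second significant figure)
Green → 5 (third significant figure)
Brown → ×10 multiplier
Silver → ±10% tolerance
175 × 10 = 1750 Ω
Allowed range: 1575 Ω to 1925 Ω.
1465 ohms lies outside that range.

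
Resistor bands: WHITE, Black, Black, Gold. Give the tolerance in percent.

±5%

The last band, gold, is the tolerance band.
Gold corresponds to ±5%.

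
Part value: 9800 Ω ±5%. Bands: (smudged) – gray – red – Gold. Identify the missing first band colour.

9800 Ω = 98 × 10^2.
The first band gives digit 9 of the significand, and 9 is white.

white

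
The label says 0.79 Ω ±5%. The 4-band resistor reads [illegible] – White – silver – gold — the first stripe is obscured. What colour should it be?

0.79 Ω = 79 × 10^-2.
The first band gives digit 7 of the significand, and 7 is violet.

violet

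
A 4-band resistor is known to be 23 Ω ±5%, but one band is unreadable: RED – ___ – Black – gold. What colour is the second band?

23 Ω = 23 × 10^0.
The second band gives digit 3 of the significand, and 3 is orange.

orange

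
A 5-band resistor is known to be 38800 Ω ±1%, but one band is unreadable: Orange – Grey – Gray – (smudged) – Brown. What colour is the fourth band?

red

38800 Ω = 388 × 10^2.
The fourth band is the multiplier, 10^2, which is red.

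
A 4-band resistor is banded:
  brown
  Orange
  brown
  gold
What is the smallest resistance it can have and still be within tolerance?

123.5 Ω

Brown → 1 (first significant figure)
Orange → 3 (second significant figure)
Brown → ×10 multiplier
Gold → ±5% tolerance
13 × 10 = 130 Ω
Smallest = 130 × (1 − 5/100) = 123.5 Ω.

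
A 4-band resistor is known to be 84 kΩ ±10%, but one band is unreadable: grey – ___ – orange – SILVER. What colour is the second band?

yellow

84000 Ω = 84 × 10^3.
The second band gives digit 4 of the significand, and 4 is yellow.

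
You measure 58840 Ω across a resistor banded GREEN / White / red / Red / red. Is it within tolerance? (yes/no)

yes

Green → 5 (first significant figure)
White → 9 (second significant figure)
Red → 2 (third significant figure)
Red → ×10^2 multiplier
Red → ±2% tolerance
592 × 100 = 59200 Ω
Allowed range: 58016 Ω to 60384 Ω.
58840 Ω lies inside that range.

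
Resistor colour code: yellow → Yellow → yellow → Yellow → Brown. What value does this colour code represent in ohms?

4440000 Ω

Yellow → 4 (first significant figure)
Yellow → 4 (second significant figure)
Yellow → 4 (third significant figure)
Yellow → ×10^4 multiplier
444 × 10000 = 4440000 Ω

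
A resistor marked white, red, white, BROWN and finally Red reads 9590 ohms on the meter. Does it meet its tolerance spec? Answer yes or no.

no

White → 9 (first significant figure)
Red → 2 (second significant figure)
White → 9 (third significant figure)
Brown → ×10 multiplier
Red → ±2% tolerance
929 × 10 = 9290 Ω
Allowed range: 9104.2 Ω to 9475.8 Ω.
9590 ohms lies outside that range.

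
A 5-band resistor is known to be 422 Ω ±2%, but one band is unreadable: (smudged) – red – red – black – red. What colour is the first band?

422 Ω = 422 × 10^0.
The first band gives digit 4 of the significand, and 4 is yellow.

yellow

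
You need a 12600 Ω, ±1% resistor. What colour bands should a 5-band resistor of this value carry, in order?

12600 Ω = 126 × 10^2.
1 → brown
2 → red
6 → blue
Multiplier 10^2 → red.
±1% tolerance → brown.

brown, red, blue, red, brown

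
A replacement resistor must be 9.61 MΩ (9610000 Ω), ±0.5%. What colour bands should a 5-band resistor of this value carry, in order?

9610000 Ω = 961 × 10^4.
9 → white
6 → blue
1 → brown
Multiplier 10^4 → yellow.
±0.5% tolerance → green.

white, blue, brown, yellow, green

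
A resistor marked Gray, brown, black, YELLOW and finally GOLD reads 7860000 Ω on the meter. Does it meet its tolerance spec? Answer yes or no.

Grey → 8 (first significant figure)
Brown → 1 (second significant figure)
Black → 0 (third significant figure)
Yellow → ×10^4 multiplier
Gold → ±5% tolerance
810 × 10000 = 8100000 Ω
Allowed range: 7695000 Ω to 8505000 Ω.
7860000 Ω lies inside that range.

yes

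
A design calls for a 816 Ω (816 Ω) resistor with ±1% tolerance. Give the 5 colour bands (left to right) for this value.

816 Ω = 816 × 10^0.
8 → grey
1 → brown
6 → blue
Multiplier 10^0 → black.
±1% tolerance → brown.

grey, brown, blue, black, brown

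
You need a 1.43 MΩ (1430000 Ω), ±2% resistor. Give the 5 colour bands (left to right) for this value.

1430000 Ω = 143 × 10^4.
1 → brown
4 → yellow
3 → orange
Multiplier 10^4 → yellow.
±2% tolerance → red.

brown, yellow, orange, yellow, red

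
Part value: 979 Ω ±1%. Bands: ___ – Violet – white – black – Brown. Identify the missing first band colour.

979 Ω = 979 × 10^0.
The first band gives digit 9 of the significand, and 9 is white.

white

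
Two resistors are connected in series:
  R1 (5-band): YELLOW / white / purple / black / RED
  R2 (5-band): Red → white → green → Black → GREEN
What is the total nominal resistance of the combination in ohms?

R1: yellow, white, violet → 497; black ×1 → 497 Ω.
R2: red, white, green → 295; black ×1 → 295 Ω.
Series: 497 + 295 = 792 Ω.

792 Ω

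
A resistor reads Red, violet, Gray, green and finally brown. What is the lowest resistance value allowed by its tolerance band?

27522000 Ω

Red → 2 (first significant figure)
Violet → 7 (second significant figure)
Grey → 8 (third significant figure)
Green → ×10^5 multiplier
Brown → ±1% tolerance
278 × 100000 = 27800000 Ω
Lowest = 27800000 × (1 − 1/100) = 27522000 Ω.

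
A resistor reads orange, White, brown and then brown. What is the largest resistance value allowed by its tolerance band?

393.9 Ω

Orange → 3 (first significant figure)
White → 9 (second significant figure)
Brown → ×10 multiplier
Brown → ±1% tolerance
39 × 10 = 390 Ω
Largest = 390 × (1 + 1/100) = 393.9 Ω.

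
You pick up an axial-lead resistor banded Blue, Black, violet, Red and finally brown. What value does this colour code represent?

Blue → 6 (first significant figure)
Black → 0 (second significant figure)
Violet → 7 (third significant figure)
Red → ×10^2 multiplier
607 × 100 = 60700 Ω

60700 Ω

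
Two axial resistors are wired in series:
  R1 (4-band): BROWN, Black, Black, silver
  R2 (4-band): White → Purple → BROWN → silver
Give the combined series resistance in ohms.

R1: brown, black → 10; black ×1 → 10 Ω.
R2: white, violet → 97; brown ×10 → 970 Ω.
Series: 10 + 970 = 980 Ω.

980 Ω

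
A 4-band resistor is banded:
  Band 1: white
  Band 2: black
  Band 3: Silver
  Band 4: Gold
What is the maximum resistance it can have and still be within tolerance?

White → 9 (first significant figure)
Black → 0 (second significant figure)
Silver → ×0.01 multiplier
Gold → ±5% tolerance
90 × 0.01 = 0.9 Ω
Maximum = 0.9 × (1 + 5/100) = 0.945 Ω.

0.945 Ω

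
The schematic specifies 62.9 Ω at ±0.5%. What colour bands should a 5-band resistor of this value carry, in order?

blue, red, white, gold, green

62.9 Ω = 629 × 10^-1.
6 → blue
2 → red
9 → white
Multiplier 10^-1 → gold.
±0.5% tolerance → green.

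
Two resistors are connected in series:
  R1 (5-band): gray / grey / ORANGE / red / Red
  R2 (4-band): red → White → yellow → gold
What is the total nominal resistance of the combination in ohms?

R1: grey, grey, orange → 883; red ×10^2 → 88300 Ω.
R2: red, white → 29; yellow ×10^4 → 290000 Ω.
Series: 88300 + 290000 = 378300 Ω.

378300 Ω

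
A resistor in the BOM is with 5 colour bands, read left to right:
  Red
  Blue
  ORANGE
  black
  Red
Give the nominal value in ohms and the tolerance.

263 Ω ±2%

Red → 2 (first significant figure)
Blue → 6 (second significant figure)
Orange → 3 (third significant figure)
Black → ×1 multiplier
Red → ±2% tolerance
263 × 1 = 263 Ω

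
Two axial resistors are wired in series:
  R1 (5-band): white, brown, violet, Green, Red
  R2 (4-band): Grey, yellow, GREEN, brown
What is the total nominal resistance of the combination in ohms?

100100000 Ω

R1: white, brown, violet → 917; green ×10^5 → 91700000 Ω.
R2: grey, yellow → 84; green ×10^5 → 8400000 Ω.
Series: 91700000 + 8400000 = 100100000 Ω.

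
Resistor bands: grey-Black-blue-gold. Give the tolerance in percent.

The last band, gold, is the tolerance band.
Gold corresponds to ±5%.

±5%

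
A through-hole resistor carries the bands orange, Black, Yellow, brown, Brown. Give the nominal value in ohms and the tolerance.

Orange → 3 (first significant figure)
Black → 0 (second significant figure)
Yellow → 4 (third significant figure)
Brown → ×10 multiplier
Brown → ±1% tolerance
304 × 10 = 3040 Ω

3040 Ω ±1%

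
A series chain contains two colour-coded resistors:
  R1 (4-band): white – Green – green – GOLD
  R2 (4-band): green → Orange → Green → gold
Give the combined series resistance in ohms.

14800000 Ω

R1: white, green → 95; green ×10^5 → 9500000 Ω.
R2: green, orange → 53; green ×10^5 → 5300000 Ω.
Series: 9500000 + 5300000 = 14800000 Ω.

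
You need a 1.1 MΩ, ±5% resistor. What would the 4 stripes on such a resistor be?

1100000 Ω = 11 × 10^5.
1 → brown
1 → brown
Multiplier 10^5 → green.
±5% tolerance → gold.

brown, brown, green, gold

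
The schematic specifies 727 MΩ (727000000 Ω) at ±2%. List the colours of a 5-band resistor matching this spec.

violet, red, violet, blue, red

727000000 Ω = 727 × 10^6.
7 → violet
2 → red
7 → violet
Multiplier 10^6 → blue.
±2% tolerance → red.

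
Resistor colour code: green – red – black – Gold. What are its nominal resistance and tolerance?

Green → 5 (first significant figure)
Red → 2 (second significant figure)
Black → ×1 multiplier
Gold → ±5% tolerance
52 × 1 = 52 Ω

52 Ω ±5%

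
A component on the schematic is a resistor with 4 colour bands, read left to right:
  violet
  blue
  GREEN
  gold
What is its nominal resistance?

7600000 Ω

Violet → 7 (first significant figure)
Blue → 6 (second significant figure)
Green → ×10^5 multiplier
76 × 100000 = 7600000 Ω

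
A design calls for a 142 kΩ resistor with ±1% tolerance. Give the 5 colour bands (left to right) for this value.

brown, yellow, red, orange, brown

142000 Ω = 142 × 10^3.
1 → brown
4 → yellow
2 → red
Multiplier 10^3 → orange.
±1% tolerance → brown.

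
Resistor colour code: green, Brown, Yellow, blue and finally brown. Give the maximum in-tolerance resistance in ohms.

519140000 Ω

Green → 5 (first significant figure)
Brown → 1 (second significant figure)
Yellow → 4 (third significant figure)
Blue → ×10^6 multiplier
Brown → ±1% tolerance
514 × 1000000 = 514000000 Ω
Maximum = 514000000 × (1 + 1/100) = 519140000 Ω.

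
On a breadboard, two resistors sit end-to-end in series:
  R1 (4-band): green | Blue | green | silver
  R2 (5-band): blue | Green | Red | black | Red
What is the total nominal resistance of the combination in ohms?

5600652 Ω

R1: green, blue → 56; green ×10^5 → 5600000 Ω.
R2: blue, green, red → 652; black ×1 → 652 Ω.
Series: 5600000 + 652 = 5600652 Ω.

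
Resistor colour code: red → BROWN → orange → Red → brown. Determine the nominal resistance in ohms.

21300 Ω

Red → 2 (first significant figure)
Brown → 1 (second significant figure)
Orange → 3 (third significant figure)
Red → ×10^2 multiplier
213 × 100 = 21300 Ω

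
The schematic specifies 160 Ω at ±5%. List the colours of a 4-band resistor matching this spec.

160 Ω = 16 × 10^1.
1 → brown
6 → blue
Multiplier 10^1 → brown.
±5% tolerance → gold.

brown, blue, brown, gold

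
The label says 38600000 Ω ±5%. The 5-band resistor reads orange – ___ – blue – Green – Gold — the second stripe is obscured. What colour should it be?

38600000 Ω = 386 × 10^5.
The second band gives digit 8 of the significand, and 8 is grey.

grey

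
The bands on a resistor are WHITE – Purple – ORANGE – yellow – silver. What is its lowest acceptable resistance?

8757000 Ω

White → 9 (first significant figure)
Violet → 7 (second significant figure)
Orange → 3 (third significant figure)
Yellow → ×10^4 multiplier
Silver → ±10% tolerance
973 × 10000 = 9730000 Ω
Lowest = 9730000 × (1 − 10/100) = 8757000 Ω.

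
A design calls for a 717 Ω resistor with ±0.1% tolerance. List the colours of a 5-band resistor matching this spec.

violet, brown, violet, black, violet

717 Ω = 717 × 10^0.
7 → violet
1 → brown
7 → violet
Multiplier 10^0 → black.
±0.1% tolerance → violet.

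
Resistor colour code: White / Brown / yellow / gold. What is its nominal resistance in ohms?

White → 9 (first significant figure)
Brown → 1 (second significant figure)
Yellow → ×10^4 multiplier
91 × 10000 = 910000 Ω

910000 Ω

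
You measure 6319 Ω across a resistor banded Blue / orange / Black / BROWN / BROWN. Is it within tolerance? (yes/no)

yes

Blue → 6 (first significant figure)
Orange → 3 (second significant figure)
Black → 0 (third significant figure)
Brown → ×10 multiplier
Brown → ±1% tolerance
630 × 10 = 6300 Ω
Allowed range: 6237 Ω to 6363 Ω.
6319 Ω lies inside that range.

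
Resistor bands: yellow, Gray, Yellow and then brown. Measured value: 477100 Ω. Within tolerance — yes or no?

Yellow → 4 (first significant figure)
Grey → 8 (second significant figure)
Yellow → ×10^4 multiplier
Brown → ±1% tolerance
48 × 10000 = 480000 Ω
Allowed range: 475200 Ω to 484800 Ω.
477100 Ω lies inside that range.

yes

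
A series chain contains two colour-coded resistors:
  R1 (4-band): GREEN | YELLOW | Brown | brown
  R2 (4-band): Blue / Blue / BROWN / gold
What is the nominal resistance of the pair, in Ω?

R1: green, yellow → 54; brown ×10 → 540 Ω.
R2: blue, blue → 66; brown ×10 → 660 Ω.
Series: 540 + 660 = 1200 Ω.

1200 Ω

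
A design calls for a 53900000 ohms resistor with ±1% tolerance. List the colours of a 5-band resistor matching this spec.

green, orange, white, green, brown

53900000 Ω = 539 × 10^5.
5 → green
3 → orange
9 → white
Multiplier 10^5 → green.
±1% tolerance → brown.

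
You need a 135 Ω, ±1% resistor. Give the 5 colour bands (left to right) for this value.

brown, orange, green, black, brown

135 Ω = 135 × 10^0.
1 → brown
3 → orange
5 → green
Multiplier 10^0 → black.
±1% tolerance → brown.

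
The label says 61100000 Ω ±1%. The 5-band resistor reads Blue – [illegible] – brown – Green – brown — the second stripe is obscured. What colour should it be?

brown

61100000 Ω = 611 × 10^5.
The second band gives digit 1 of the significand, and 1 is brown.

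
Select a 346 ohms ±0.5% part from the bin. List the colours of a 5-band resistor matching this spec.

orange, yellow, blue, black, green

346 Ω = 346 × 10^0.
3 → orange
4 → yellow
6 → blue
Multiplier 10^0 → black.
±0.5% tolerance → green.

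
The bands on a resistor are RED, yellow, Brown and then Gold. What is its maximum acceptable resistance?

252 Ω

Red → 2 (first significant figure)
Yellow → 4 (second significant figure)
Brown → ×10 multiplier
Gold → ±5% tolerance
24 × 10 = 240 Ω
Maximum = 240 × (1 + 5/100) = 252 Ω.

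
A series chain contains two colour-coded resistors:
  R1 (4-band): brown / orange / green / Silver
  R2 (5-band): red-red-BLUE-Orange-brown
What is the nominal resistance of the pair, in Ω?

1526000 Ω

R1: brown, orange → 13; green ×10^5 → 1300000 Ω.
R2: red, red, blue → 226; orange ×10^3 → 226000 Ω.
Series: 1300000 + 226000 = 1526000 Ω.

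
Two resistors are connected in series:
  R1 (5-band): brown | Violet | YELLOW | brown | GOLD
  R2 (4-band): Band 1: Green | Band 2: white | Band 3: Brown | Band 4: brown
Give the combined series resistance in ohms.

2330 Ω

R1: brown, violet, yellow → 174; brown ×10 → 1740 Ω.
R2: green, white → 59; brown ×10 → 590 Ω.
Series: 1740 + 590 = 2330 Ω.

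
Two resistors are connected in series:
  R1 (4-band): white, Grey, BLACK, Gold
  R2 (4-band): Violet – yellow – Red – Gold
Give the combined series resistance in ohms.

7498 Ω

R1: white, grey → 98; black ×1 → 98 Ω.
R2: violet, yellow → 74; red ×10^2 → 7400 Ω.
Series: 98 + 7400 = 7498 Ω.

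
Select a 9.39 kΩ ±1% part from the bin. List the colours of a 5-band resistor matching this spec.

white, orange, white, brown, brown

9390 Ω = 939 × 10^1.
9 → white
3 → orange
9 → white
Multiplier 10^1 → brown.
±1% tolerance → brown.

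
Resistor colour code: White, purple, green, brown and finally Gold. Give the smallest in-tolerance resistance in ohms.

9262.5 Ω

White → 9 (first significant figure)
Violet → 7 (second significant figure)
Green → 5 (third significant figure)
Brown → ×10 multiplier
Gold → ±5% tolerance
975 × 10 = 9750 Ω
Smallest = 9750 × (1 − 5/100) = 9262.5 Ω.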